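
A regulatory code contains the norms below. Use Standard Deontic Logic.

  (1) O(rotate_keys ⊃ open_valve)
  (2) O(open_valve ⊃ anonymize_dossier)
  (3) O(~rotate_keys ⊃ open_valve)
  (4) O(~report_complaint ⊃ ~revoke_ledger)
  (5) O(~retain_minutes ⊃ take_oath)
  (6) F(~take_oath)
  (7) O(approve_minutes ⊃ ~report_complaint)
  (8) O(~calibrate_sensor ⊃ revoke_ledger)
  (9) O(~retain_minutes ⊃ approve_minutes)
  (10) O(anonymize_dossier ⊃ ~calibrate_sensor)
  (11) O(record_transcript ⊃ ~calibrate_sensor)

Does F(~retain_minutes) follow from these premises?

Yes

By case analysis on ~rotate_keys: premise 3 gives O(~rotate_keys ⊃ open_valve) and premise 1 gives O(rotate_keys ⊃ open_valve), so O(open_valve) either way.
Premise 2 is O(open_valve ⊃ anonymize_dossier); since O(open_valve), deontic closure gives O(anonymize_dossier).
With premise 10, O(anonymize_dossier ⊃ ~calibrate_sensor), the K-axiom yields O(~calibrate_sensor).
From O(~calibrate_sensor) and premise 8, O(~calibrate_sensor ⊃ revoke_ledger), we obtain O(revoke_ledger).
Premise 4, O(~report_complaint ⊃ ~revoke_ledger), contraposes to O(revoke_ledger ⊃ report_complaint); with O(revoke_ledger) we get O(report_complaint).
The contrapositive of premise 7 (O(approve_minutes ⊃ ~report_complaint)) is O(report_complaint ⊃ ~approve_minutes), and O(report_complaint) is already established, so O(~approve_minutes).
Premise 9, O(~retain_minutes ⊃ approve_minutes), contraposes to O(~approve_minutes ⊃ retain_minutes); with O(~approve_minutes) we get O(retain_minutes).
Premises 5, 6, 11 do not contribute to this derivation.
So O(retain_minutes) holds, i.e. F(~retain_minutes). The claim follows.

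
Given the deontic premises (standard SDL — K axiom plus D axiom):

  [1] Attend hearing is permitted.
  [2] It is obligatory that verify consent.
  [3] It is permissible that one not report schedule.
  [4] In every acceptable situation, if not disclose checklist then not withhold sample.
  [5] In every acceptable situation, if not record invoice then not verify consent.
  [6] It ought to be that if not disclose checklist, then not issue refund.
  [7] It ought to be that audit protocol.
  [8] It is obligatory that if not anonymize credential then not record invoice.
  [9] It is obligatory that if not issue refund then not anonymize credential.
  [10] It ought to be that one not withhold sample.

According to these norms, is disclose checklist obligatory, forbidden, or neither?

Obligatory

Premise 2 gives O(verify_consent).
The contrapositive of premise 5 (O(¬record_invoice → ¬verify_consent)) is O(verify_consent → record_invoice), and O(verify_consent) is already established, so O(record_invoice).
Premise 8 is O(¬anonymize_credential → ¬record_invoice); contrapositively O(record_invoice → anonymize_credential). Since O(record_invoice) holds, K gives O(anonymize_credential).
Premise 9, O(¬issue_refund → ¬anonymize_credential), contraposes to O(anonymize_credential → issue_refund); with O(anonymize_credential) we get O(issue_refund).
Premise 6, O(¬disclose_checklist → ¬issue_refund), contraposes to O(issue_refund → disclose_checklist); with O(issue_refund) we get O(disclose_checklist).
Premises 1, 3, 4, 7, 10 do not contribute to this derivation.
Hence disclose_checklist is obligatory.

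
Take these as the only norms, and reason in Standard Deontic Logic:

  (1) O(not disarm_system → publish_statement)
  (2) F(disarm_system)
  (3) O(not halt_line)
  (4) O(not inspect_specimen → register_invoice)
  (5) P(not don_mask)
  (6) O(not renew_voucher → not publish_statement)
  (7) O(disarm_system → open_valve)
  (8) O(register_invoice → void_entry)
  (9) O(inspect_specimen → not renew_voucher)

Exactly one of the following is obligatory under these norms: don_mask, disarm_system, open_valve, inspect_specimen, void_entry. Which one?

void_entry

Premise 2, F(disarm_system), is equivalent to O(not disarm_system).
Applying K to premise 1 (O(not disarm_system → publish_statement)) and O(not disarm_system) yields O(publish_statement).
The contrapositive of premise 6 (O(not renew_voucher → not publish_statement)) is O(publish_statement → renew_voucher), and O(publish_statement) is already established, so O(renew_voucher).
Premise 9, O(inspect_specimen → not renew_voucher), contraposes to O(renew_voucher → not inspect_specimen); with O(renew_voucher) we get O(not inspect_specimen).
From O(not inspect_specimen) and premise 4, O(not inspect_specimen → register_invoice), we obtain O(register_invoice).
With premise 8, O(register_invoice → void_entry), the K-axiom yields O(void_entry).
So O(void_entry) holds — void_entry is obligatory. None of the other listed options is made obligatory by any chain of premises.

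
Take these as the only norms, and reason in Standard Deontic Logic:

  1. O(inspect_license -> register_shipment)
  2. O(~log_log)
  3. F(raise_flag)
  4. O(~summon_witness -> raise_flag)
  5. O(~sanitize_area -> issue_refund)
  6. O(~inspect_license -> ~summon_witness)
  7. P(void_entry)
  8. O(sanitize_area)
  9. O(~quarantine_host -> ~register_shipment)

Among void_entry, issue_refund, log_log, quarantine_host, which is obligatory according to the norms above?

Premise 3 is F(raise_flag), i.e. O(~raise_flag).
Premise 4, O(~summon_witness -> raise_flag), contraposes to O(~raise_flag -> summon_witness); with O(~raise_flag) we get O(summon_witness).
Premise 6, O(~inspect_license -> ~summon_witness), contraposes to O(summon_witness -> inspect_license); with O(summon_witness) we get O(inspect_license).
With premise 1, O(inspect_license -> register_shipment), the K-axiom yields O(register_shipment).
The contrapositive of premise 9 (O(~quarantine_host -> ~register_shipment)) is O(register_shipment -> quarantine_host), and O(register_shipment) is already established, so O(quarantine_host).
So O(quarantine_host) holds — quarantine_host is obligatory. None of the other listed options is made obligatory by any chain of premises.

quarantine_host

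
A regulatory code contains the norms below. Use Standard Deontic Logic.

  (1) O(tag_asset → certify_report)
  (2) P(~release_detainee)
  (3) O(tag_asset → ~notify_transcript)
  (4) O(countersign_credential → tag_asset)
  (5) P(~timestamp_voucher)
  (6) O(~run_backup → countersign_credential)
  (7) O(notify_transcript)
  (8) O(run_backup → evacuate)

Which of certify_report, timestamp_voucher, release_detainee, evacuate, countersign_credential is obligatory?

Premise 7 states O(notify_transcript) outright.
Premise 3, O(tag_asset → ~notify_transcript), contraposes to O(notify_transcript → ~tag_asset); with O(notify_transcript) we get O(~tag_asset).
Premise 4, O(countersign_credential → tag_asset), contraposes to O(~tag_asset → ~countersign_credential); with O(~tag_asset) we get O(~countersign_credential).
The contrapositive of premise 6 (O(~run_backup → countersign_credential)) is O(~countersign_credential → run_backup), and O(~countersign_credential) is already established, so O(run_backup).
Applying K to premise 8 (O(run_backup → evacuate)) and O(run_backup) yields O(evacuate).
So O(evacuate) holds — evacuate is obligatory. None of the other listed options is made obligatory by any chain of premises.

evacuate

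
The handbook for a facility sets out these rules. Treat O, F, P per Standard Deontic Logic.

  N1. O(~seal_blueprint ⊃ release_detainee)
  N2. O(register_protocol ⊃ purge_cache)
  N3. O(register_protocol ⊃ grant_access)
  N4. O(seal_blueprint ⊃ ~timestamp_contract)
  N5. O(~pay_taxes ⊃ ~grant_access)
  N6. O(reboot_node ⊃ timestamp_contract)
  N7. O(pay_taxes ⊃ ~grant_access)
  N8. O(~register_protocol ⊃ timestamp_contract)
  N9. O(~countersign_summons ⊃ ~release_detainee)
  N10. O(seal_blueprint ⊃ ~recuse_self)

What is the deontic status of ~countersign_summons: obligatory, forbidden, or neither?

Premises 5 and 7 are O(~pay_taxes ⊃ ~grant_access) and O(pay_taxes ⊃ ~grant_access); every ideal world satisfies ~pay_taxes or pay_taxes, so in either case ~grant_access holds — hence O(~grant_access).
Premise 3, O(register_protocol ⊃ grant_access), contraposes to O(~grant_access ⊃ ~register_protocol); with O(~grant_access) we get O(~register_protocol).
Applying K to premise 8 (O(~register_protocol ⊃ timestamp_contract)) and O(~register_protocol) yields O(timestamp_contract).
The contrapositive of premise 4 (O(seal_blueprint ⊃ ~timestamp_contract)) is O(timestamp_contract ⊃ ~seal_blueprint), and O(timestamp_contract) is already established, so O(~seal_blueprint).
Applying K to premise 1 (O(~seal_blueprint ⊃ release_detainee)) and O(~seal_blueprint) yields O(release_detainee).
Premise 9, O(~countersign_summons ⊃ ~release_detainee), contraposes to O(release_detainee ⊃ countersign_summons); with O(release_detainee) we get O(countersign_summons).
Premises 2, 6, 10 do not contribute to this derivation.
Thus O(countersign_summons), which is F(~countersign_summons): ~countersign_summons is forbidden.

Forbidden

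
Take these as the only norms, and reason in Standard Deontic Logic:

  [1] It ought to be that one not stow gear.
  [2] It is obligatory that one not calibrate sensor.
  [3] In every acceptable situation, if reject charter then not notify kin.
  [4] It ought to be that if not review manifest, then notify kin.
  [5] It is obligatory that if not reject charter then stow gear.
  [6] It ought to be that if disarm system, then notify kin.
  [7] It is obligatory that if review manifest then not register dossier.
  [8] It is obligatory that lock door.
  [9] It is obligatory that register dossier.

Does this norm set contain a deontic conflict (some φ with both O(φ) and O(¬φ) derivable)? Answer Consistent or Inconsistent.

Inconsistent

Premise 9 states O(register_dossier) outright.
The contrapositive of premise 7 (O(review_manifest → ¬register_dossier)) is O(register_dossier → ¬review_manifest), and O(register_dossier) is already established, so O(¬review_manifest).
From O(¬review_manifest) and premise 4, O(¬review_manifest → notify_kin), we obtain O(notify_kin).
Premise 3 is O(reject_charter → ¬notify_kin); contrapositively O(notify_kin → ¬reject_charter). Since O(notify_kin) holds, K gives O(¬reject_charter).
Applying K to premise 5 (O(¬reject_charter → stow_gear)) and O(¬reject_charter) yields O(stow_gear).
But premise 1 directly asserts O(¬stow_gear).
We now have both O(stow_gear) and O(¬stow_gear) — stow_gear is simultaneously obligatory and forbidden, violating the D-axiom.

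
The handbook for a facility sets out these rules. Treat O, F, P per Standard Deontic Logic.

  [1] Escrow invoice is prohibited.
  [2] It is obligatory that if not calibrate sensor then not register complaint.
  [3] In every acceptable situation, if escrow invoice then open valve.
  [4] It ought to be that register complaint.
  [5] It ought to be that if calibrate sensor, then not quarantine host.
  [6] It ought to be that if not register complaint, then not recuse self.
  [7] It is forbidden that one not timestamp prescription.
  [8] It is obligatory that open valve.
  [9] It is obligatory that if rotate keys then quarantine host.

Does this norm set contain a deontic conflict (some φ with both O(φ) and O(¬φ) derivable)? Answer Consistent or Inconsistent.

Consistent

Premise 3 is O(escrow_invoice → open_valve); even if O(open_valve) held, inferring O(escrow_invoice) would be affirming the consequent — invalid.
So O(escrow_invoice) is not derivable, and the apparent clash with O(¬escrow_invoice) does not arise.
A world satisfying every obligation exists (e.g. calibrate_sensor=true, escrow_invoice=false, open_valve=true, quarantine_host=false, recuse_self=false, register_complaint=true, rotate_keys=false, timestamp_prescription=true); no atom is both obligatory and forbidden, so the set is consistent.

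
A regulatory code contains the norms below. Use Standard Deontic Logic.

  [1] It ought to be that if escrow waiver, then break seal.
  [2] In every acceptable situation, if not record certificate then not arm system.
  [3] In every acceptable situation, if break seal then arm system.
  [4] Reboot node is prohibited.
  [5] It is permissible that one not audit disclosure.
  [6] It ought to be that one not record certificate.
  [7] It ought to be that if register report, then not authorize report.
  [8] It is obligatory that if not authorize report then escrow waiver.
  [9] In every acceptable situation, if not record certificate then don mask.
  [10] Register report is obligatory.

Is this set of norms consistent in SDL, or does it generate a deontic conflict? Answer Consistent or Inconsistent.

Inconsistent

Premise 10 states O(register_report) outright.
Premise 7 is O(register_report → ¬authorize_report); since O(register_report), deontic closure gives O(¬authorize_report).
Premise 8 is O(¬authorize_report → escrow_waiver); since O(¬authorize_report), deontic closure gives O(escrow_waiver).
With premise 1, O(escrow_waiver → break_seal), the K-axiom yields O(break_seal).
Applying K to premise 3 (O(break_seal → arm_system)) and O(break_seal) yields O(arm_system).
The contrapositive of premise 2 (O(¬record_certificate → ¬arm_system)) is O(arm_system → record_certificate), and O(arm_system) is already established, so O(record_certificate).
But premise 6 directly asserts O(¬record_certificate).
We now have both O(record_certificate) and O(¬record_certificate) — record_certificate is simultaneously obligatory and forbidden, violating the D-axiom.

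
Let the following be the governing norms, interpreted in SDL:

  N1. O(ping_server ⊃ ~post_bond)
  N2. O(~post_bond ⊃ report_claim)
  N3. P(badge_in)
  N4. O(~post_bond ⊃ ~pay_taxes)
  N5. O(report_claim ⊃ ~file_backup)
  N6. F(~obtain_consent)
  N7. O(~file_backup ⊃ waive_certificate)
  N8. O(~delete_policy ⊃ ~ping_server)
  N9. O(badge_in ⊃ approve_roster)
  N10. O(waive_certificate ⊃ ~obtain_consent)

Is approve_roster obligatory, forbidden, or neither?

Premise 9 is O(badge_in ⊃ approve_roster), but O(badge_in) is not derivable from the premises (the permission P(badge_in) asserts only ~O(~badge_in), not O(badge_in)), so it does not yield O(approve_roster).
No premise or chain of K-axiom applications forces O(approve_roster), and none forces O(~approve_roster). So approve_roster is neither obligatory nor forbidden under these norms.

Neither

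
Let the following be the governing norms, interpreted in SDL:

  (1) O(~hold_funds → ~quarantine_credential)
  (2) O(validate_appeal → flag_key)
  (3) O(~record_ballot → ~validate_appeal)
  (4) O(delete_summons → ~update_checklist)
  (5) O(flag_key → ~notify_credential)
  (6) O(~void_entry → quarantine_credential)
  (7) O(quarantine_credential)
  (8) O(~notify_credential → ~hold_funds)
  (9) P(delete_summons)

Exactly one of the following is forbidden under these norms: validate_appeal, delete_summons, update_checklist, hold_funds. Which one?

validate_appeal

Premise 7 states O(quarantine_credential) outright.
The contrapositive of premise 1 (O(~hold_funds → ~quarantine_credential)) is O(quarantine_credential → hold_funds), and O(quarantine_credential) is already established, so O(hold_funds).
The contrapositive of premise 8 (O(~notify_credential → ~hold_funds)) is O(hold_funds → notify_credential), and O(hold_funds) is already established, so O(notify_credential).
Premise 5 is O(flag_key → ~notify_credential); contrapositively O(notify_credential → ~flag_key). Since O(notify_credential) holds, K gives O(~flag_key).
The contrapositive of premise 2 (O(validate_appeal → flag_key)) is O(~flag_key → ~validate_appeal), and O(~flag_key) is already established, so O(~validate_appeal).
So O(~validate_appeal) holds, i.e. validate_appeal is forbidden. None of the other listed options is forbidden under the premises.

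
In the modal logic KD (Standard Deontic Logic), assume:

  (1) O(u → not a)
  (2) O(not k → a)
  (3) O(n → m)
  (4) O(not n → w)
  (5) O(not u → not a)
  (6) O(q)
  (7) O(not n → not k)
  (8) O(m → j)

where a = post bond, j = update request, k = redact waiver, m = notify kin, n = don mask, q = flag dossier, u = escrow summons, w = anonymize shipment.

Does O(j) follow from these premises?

Premises 5 and 1 cover both cases: O(not u → not a) and O(u → not a). Since not u ∨ u is a tautology, O(not a) follows.
Premise 2 is O(not k → a); contrapositively O(not a → k). Since O(not a) holds, K gives O(k).
Premise 7 is O(not n → not k); contrapositively O(k → n). Since O(k) holds, K gives O(n).
Premise 3 is O(n → m); since O(n), deontic closure gives O(m).
With premise 8, O(m → j), the K-axiom yields O(j).
Premises 4, 6 do not contribute to this derivation.
So O(j) follows.

Yes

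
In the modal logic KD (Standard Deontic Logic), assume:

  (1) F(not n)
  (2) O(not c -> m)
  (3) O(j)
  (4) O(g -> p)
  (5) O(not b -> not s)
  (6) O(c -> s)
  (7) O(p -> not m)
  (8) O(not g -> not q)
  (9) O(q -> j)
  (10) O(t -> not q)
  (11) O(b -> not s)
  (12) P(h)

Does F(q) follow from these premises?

By case analysis on not b: premise 5 gives O(not b -> not s) and premise 11 gives O(b -> not s), so O(not s) either way.
The contrapositive of premise 6 (O(c -> s)) is O(not s -> not c), and O(not s) is already established, so O(not c).
Applying K to premise 2 (O(not c -> m)) and O(not c) yields O(m).
Premise 7 is O(p -> not m); contrapositively O(m -> not p). Since O(m) holds, K gives O(not p).
The contrapositive of premise 4 (O(g -> p)) is O(not p -> not g), and O(not p) is already established, so O(not g).
Applying K to premise 8 (O(not g -> not q)) and O(not g) yields O(not q).
Premises 1, 3, 9, 10, 12 do not contribute to this derivation.
So O(not q) holds, i.e. F(q). The claim follows.

Yes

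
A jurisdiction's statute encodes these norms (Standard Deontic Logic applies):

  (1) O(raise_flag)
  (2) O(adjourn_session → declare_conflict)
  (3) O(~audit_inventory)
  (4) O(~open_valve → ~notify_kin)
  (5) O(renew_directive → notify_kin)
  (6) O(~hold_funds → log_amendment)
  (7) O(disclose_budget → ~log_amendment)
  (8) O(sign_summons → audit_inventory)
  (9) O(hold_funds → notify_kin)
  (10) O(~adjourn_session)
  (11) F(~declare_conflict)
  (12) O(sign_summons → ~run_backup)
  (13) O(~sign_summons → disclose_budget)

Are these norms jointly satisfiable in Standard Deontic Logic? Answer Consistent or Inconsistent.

Premise 2 is O(adjourn_session → declare_conflict); even if O(declare_conflict) held, inferring O(adjourn_session) would be affirming the consequent — invalid.
So O(adjourn_session) is not derivable, and the apparent clash with O(~adjourn_session) does not arise.
A world satisfying every obligation exists (e.g. adjourn_session=false, audit_inventory=false, declare_conflict=true, disclose_budget=true, hold_funds=true, log_amendment=false, notify_kin=true, open_valve=true, raise_flag=true, renew_directive=false, run_backup=false, sign_summons=false); no atom is both obligatory and forbidden, so the set is consistent.

Consistent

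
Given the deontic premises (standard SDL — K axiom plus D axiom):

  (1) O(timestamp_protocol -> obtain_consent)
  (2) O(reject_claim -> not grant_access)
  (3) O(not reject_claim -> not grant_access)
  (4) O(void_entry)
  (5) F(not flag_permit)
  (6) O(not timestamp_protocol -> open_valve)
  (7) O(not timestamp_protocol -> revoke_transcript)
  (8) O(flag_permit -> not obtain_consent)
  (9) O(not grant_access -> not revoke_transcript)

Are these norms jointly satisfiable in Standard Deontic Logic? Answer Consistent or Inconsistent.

Premises 2 and 3 are O(reject_claim -> not grant_access) and O(not reject_claim -> not grant_access); every ideal world satisfies reject_claim or not reject_claim, so in either case not grant_access holds — hence O(not grant_access).
With premise 9, O(not grant_access -> not revoke_transcript), the K-axiom yields O(not revoke_transcript).
Premise 7, O(not timestamp_protocol -> revoke_transcript), contraposes to O(not revoke_transcript -> timestamp_protocol); with O(not revoke_transcript) we get O(timestamp_protocol).
From O(timestamp_protocol) and premise 1, O(timestamp_protocol -> obtain_consent), we obtain O(obtain_consent).
Premise 8, O(flag_permit -> not obtain_consent), contraposes to O(obtain_consent -> not flag_permit); with O(obtain_consent) we get O(not flag_permit).
But premise 5, F(not flag_permit), means O(flag_permit).
We now have both O(not flag_permit) and O(flag_permit) — flag_permit is simultaneously obligatory and forbidden, violating the D-axiom.

Inconsistent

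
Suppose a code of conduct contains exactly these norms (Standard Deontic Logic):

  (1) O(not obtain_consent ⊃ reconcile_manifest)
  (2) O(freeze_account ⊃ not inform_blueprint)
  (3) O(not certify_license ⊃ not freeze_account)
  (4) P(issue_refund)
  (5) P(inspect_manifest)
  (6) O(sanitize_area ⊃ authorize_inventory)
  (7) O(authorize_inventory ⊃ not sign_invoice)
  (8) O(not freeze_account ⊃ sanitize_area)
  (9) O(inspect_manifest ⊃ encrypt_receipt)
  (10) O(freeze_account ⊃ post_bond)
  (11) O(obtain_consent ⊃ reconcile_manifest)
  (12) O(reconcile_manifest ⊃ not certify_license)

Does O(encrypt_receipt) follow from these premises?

No

Premise 9 is O(inspect_manifest ⊃ encrypt_receipt), but O(inspect_manifest) is not derivable from the premises (the permission P(inspect_manifest) asserts only not O(not inspect_manifest), not O(inspect_manifest)), so it does not yield O(encrypt_receipt).
No other premise forces O(encrypt_receipt). An ideal world satisfying every premise can still have encrypt_receipt false, so O(encrypt_receipt) is not derivable.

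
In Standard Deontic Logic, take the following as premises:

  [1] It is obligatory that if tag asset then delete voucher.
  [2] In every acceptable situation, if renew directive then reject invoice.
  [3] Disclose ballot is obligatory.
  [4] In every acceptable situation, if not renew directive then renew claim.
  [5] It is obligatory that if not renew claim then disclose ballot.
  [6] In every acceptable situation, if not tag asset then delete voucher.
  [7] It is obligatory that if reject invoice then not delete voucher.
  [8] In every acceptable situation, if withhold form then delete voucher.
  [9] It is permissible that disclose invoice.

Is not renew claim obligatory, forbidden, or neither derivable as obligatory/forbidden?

Premises 1 and 6 are O(tag_asset → delete_voucher) and O(¬tag_asset → delete_voucher); every ideal world satisfies tag_asset or ¬tag_asset, so in either case delete_voucher holds — hence O(delete_voucher).
Premise 7, O(reject_invoice → ¬delete_voucher), contraposes to O(delete_voucher → ¬reject_invoice); with O(delete_voucher) we get O(¬reject_invoice).
Premise 2 is O(renew_directive → reject_invoice); contrapositively O(¬reject_invoice → ¬renew_directive). Since O(¬reject_invoice) holds, K gives O(¬renew_directive).
Applying K to premise 4 (O(¬renew_directive → renew_claim)) and O(¬renew_directive) yields O(renew_claim).
Premises 3, 5, 8, 9 do not contribute to this derivation.
Thus O(renew_claim), which is F(¬renew_claim): ¬renew_claim is forbidden.

Forbidden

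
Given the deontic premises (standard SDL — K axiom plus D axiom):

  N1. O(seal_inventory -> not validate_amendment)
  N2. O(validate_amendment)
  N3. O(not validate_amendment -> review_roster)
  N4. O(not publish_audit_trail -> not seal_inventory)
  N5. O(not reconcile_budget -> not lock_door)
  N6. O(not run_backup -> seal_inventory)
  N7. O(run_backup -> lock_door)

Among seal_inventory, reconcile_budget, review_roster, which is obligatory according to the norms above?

From premise 2 we have O(validate_amendment).
Premise 1 is O(seal_inventory -> not validate_amendment); contrapositively O(validate_amendment -> not seal_inventory). Since O(validate_amendment) holds, K gives O(not seal_inventory).
The contrapositive of premise 6 (O(not run_backup -> seal_inventory)) is O(not seal_inventory -> run_backup), and O(not seal_inventory) is already established, so O(run_backup).
Applying K to premise 7 (O(run_backup -> lock_door)) and O(run_backup) yields O(lock_door).
Premise 5, O(not reconcile_budget -> not lock_door), contraposes to O(lock_door -> reconcile_budget); with O(lock_door) we get O(reconcile_budget).
So O(reconcile_budget) holds — reconcile_budget is obligatory. None of the other listed options is made obligatory by any chain of premises.

reconcile_budget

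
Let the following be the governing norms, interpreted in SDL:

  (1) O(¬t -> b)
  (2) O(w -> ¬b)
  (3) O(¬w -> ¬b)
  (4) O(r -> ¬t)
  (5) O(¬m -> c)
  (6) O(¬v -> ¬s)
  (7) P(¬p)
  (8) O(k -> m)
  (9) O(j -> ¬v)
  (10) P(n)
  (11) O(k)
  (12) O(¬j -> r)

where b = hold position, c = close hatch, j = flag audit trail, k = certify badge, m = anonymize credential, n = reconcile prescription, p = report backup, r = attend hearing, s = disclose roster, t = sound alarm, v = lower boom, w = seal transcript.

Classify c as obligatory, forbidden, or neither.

Neither

Premise 5 is O(¬m -> c), but O(¬m) is not derivable from the premises, so it does not yield O(c).
No premise or chain of K-axiom applications forces O(c), and none forces O(¬c). So c is neither obligatory nor forbidden under these norms.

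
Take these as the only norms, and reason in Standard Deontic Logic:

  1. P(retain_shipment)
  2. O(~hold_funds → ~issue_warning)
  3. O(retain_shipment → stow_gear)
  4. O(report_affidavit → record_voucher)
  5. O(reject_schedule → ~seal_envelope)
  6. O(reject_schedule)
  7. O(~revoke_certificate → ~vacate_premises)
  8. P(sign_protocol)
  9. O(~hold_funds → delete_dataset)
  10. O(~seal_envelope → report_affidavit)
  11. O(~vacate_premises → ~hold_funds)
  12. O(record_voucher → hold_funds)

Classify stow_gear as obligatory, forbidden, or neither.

Premise 3 is O(retain_shipment → stow_gear), but O(retain_shipment) is not derivable from the premises (the permission P(retain_shipment) asserts only ~O(~retain_shipment), not O(retain_shipment)), so it does not yield O(stow_gear).
No premise or chain of K-axiom applications forces O(stow_gear), and none forces O(~stow_gear). So stow_gear is neither obligatory nor forbidden under these norms.

Neither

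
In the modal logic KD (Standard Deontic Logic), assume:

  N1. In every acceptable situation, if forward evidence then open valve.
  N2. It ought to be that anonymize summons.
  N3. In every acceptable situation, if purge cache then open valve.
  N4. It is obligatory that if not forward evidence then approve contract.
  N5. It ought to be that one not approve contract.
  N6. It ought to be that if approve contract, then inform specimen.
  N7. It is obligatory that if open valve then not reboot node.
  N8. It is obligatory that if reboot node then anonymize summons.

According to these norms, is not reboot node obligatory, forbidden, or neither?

Premise 5 gives O(¬approve_contract).
Premise 4, O(¬forward_evidence → approve_contract), contraposes to O(¬approve_contract → forward_evidence); with O(¬approve_contract) we get O(forward_evidence).
Applying K to premise 1 (O(forward_evidence → open_valve)) and O(forward_evidence) yields O(open_valve).
With premise 7, O(open_valve → ¬reboot_node), the K-axiom yields O(¬reboot_node).
Premises 2, 3, 6, 8 do not contribute to this derivation.
Hence ¬reboot_node is obligatory.

Obligatory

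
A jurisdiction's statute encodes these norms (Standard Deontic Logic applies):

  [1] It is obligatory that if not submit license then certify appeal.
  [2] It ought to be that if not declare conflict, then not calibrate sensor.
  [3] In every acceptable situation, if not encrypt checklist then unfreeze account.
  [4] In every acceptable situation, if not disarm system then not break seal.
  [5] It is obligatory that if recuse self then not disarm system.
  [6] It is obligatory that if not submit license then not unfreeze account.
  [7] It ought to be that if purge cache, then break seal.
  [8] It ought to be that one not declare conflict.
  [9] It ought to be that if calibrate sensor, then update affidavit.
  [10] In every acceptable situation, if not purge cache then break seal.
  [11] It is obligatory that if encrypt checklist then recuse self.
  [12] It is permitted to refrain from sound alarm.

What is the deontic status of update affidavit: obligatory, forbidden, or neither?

Premise 9 is O(calibrate_sensor → update_affidavit), but O(calibrate_sensor) is not derivable from the premises, so it does not yield O(update_affidavit).
No premise or chain of K-axiom applications forces O(update_affidavit), and none forces O(¬update_affidavit). So update_affidavit is neither obligatory nor forbidden under these norms.

Neither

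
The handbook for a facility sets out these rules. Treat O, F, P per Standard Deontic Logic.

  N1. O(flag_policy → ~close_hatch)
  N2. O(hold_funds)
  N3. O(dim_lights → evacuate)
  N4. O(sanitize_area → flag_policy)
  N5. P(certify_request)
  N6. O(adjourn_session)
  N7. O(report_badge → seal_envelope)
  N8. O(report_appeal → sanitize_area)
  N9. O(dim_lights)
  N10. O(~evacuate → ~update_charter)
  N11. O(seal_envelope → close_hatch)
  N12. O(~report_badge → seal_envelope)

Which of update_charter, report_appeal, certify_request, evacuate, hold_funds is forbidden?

By case analysis on ~report_badge: premise 12 gives O(~report_badge → seal_envelope) and premise 7 gives O(report_badge → seal_envelope), so O(seal_envelope) either way.
From O(seal_envelope) and premise 11, O(seal_envelope → close_hatch), we obtain O(close_hatch).
Premise 1, O(flag_policy → ~close_hatch), contraposes to O(close_hatch → ~flag_policy); with O(close_hatch) we get O(~flag_policy).
Premise 4 is O(sanitize_area → flag_policy); contrapositively O(~flag_policy → ~sanitize_area). Since O(~flag_policy) holds, K gives O(~sanitize_area).
Premise 8, O(report_appeal → sanitize_area), contraposes to O(~sanitize_area → ~report_appeal); with O(~sanitize_area) we get O(~report_appeal).
So O(~report_appeal) holds, i.e. report_appeal is forbidden. None of the other listed options is forbidden under the premises.

report_appeal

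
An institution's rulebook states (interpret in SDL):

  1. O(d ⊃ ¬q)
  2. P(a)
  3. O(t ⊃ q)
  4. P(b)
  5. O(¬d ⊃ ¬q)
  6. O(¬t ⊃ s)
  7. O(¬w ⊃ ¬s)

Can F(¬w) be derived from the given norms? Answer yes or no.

Premises 1 and 5 cover both cases: O(d ⊃ ¬q) and O(¬d ⊃ ¬q). Since d ∨ ¬d is a tautology, O(¬q) follows.
Premise 3, O(t ⊃ q), contraposes to O(¬q ⊃ ¬t); with O(¬q) we get O(¬t).
Applying K to premise 6 (O(¬t ⊃ s)) and O(¬t) yields O(s).
Premise 7, O(¬w ⊃ ¬s), contraposes to O(s ⊃ w); with O(s) we get O(w).
Premises 2, 4 do not contribute to this derivation.
So O(w) holds, i.e. F(¬w). The claim follows.

Yes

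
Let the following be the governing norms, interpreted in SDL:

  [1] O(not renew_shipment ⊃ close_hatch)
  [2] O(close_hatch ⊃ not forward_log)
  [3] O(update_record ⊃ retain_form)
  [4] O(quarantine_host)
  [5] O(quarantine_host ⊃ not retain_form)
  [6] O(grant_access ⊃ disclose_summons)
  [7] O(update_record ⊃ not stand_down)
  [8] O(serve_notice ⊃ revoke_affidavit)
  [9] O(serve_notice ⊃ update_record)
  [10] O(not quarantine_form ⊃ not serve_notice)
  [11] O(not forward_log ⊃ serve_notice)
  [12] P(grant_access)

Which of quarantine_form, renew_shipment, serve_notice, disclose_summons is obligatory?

renew_shipment

Premise 4 gives O(quarantine_host).
From O(quarantine_host) and premise 5, O(quarantine_host ⊃ not retain_form), we obtain O(not retain_form).
The contrapositive of premise 3 (O(update_record ⊃ retain_form)) is O(not retain_form ⊃ not update_record), and O(not retain_form) is already established, so O(not update_record).
The contrapositive of premise 9 (O(serve_notice ⊃ update_record)) is O(not update_record ⊃ not serve_notice), and O(not update_record) is already established, so O(not serve_notice).
Premise 11, O(not forward_log ⊃ serve_notice), contraposes to O(not serve_notice ⊃ forward_log); with O(not serve_notice) we get O(forward_log).
Premise 2 is O(close_hatch ⊃ not forward_log); contrapositively O(forward_log ⊃ not close_hatch). Since O(forward_log) holds, K gives O(not close_hatch).
The contrapositive of premise 1 (O(not renew_shipment ⊃ close_hatch)) is O(not close_hatch ⊃ renew_shipment), and O(not close_hatch) is already established, so O(renew_shipment).
So O(renew_shipment) holds — renew_shipment is obligatory. None of the other listed options is made obligatory by any chain of premises.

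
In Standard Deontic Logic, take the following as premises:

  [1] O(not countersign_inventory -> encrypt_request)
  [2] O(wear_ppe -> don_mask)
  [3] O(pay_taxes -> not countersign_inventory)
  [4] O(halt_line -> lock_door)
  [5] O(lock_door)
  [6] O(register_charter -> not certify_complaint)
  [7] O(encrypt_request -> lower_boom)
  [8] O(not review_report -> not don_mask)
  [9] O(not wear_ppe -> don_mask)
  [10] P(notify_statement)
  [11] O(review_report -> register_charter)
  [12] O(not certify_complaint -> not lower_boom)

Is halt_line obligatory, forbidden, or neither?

Neither

Premise 4 is O(halt_line -> lock_door); even if O(lock_door) held, inferring O(halt_line) would be affirming the consequent — invalid.
No premise or chain of K-axiom applications forces O(halt_line), and none forces O(not halt_line). So halt_line is neither obligatory nor forbidden under these norms.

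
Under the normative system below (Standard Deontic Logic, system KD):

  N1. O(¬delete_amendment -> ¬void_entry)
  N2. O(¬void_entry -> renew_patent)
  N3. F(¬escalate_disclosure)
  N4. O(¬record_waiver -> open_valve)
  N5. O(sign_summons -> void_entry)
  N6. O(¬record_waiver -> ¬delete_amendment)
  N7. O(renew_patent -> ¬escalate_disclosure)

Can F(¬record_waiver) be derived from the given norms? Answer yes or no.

Yes

F(¬escalate_disclosure) at premise 3 means O(escalate_disclosure).
Premise 7, O(renew_patent -> ¬escalate_disclosure), contraposes to O(escalate_disclosure -> ¬renew_patent); with O(escalate_disclosure) we get O(¬renew_patent).
Premise 2 is O(¬void_entry -> renew_patent); contrapositively O(¬renew_patent -> void_entry). Since O(¬renew_patent) holds, K gives O(void_entry).
Premise 1 is O(¬delete_amendment -> ¬void_entry); contrapositively O(void_entry -> delete_amendment). Since O(void_entry) holds, K gives O(delete_amendment).
Premise 6 is O(¬record_waiver -> ¬delete_amendment); contrapositively O(delete_amendment -> record_waiver). Since O(delete_amendment) holds, K gives O(record_waiver).
Premises 4, 5 do not contribute to this derivation.
So O(record_waiver) holds, i.e. F(¬record_waiver). The claim follows.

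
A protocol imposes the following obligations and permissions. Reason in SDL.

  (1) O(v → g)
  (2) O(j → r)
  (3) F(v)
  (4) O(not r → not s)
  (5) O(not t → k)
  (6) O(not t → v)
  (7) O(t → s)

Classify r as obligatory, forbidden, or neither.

Obligatory

F(v) at premise 3 means O(not v).
The contrapositive of premise 6 (O(not t → v)) is O(not v → t), and O(not v) is already established, so O(t).
Premise 7 is O(t → s); since O(t), deontic closure gives O(s).
Premise 4 is O(not r → not s); contrapositively O(s → r). Since O(s) holds, K gives O(r).
Premises 1, 2, 5 do not contribute to this derivation.
Hence r is obligatory.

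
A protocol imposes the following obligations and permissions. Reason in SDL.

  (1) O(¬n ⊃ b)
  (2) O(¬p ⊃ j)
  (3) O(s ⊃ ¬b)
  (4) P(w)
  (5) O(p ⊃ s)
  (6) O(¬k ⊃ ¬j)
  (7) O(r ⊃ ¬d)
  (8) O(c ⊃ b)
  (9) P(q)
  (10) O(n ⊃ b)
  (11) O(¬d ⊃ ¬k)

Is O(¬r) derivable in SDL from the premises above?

Yes

By case analysis on n: premise 10 gives O(n ⊃ b) and premise 1 gives O(¬n ⊃ b), so O(b) either way.
The contrapositive of premise 3 (O(s ⊃ ¬b)) is O(b ⊃ ¬s), and O(b) is already established, so O(¬s).
Premise 5, O(p ⊃ s), contraposes to O(¬s ⊃ ¬p); with O(¬s) we get O(¬p).
From O(¬p) and premise 2, O(¬p ⊃ j), we obtain O(j).
Premise 6 is O(¬k ⊃ ¬j); contrapositively O(j ⊃ k). Since O(j) holds, K gives O(k).
Premise 11, O(¬d ⊃ ¬k), contraposes to O(k ⊃ d); with O(k) we get O(d).
The contrapositive of premise 7 (O(r ⊃ ¬d)) is O(d ⊃ ¬r), and O(d) is already established, so O(¬r).
Premises 4, 8, 9 do not contribute to this derivation.
So O(¬r) follows.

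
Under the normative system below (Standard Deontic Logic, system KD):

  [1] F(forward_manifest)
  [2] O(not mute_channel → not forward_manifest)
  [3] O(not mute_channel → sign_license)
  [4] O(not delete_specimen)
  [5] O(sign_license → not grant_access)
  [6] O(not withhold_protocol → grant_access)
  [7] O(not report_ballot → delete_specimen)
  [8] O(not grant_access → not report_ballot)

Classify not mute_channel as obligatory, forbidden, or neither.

From premise 4 we have O(not delete_specimen).
Premise 7 is O(not report_ballot → delete_specimen); contrapositively O(not delete_specimen → report_ballot). Since O(not delete_specimen) holds, K gives O(report_ballot).
Premise 8 is O(not grant_access → not report_ballot); contrapositively O(report_ballot → grant_access). Since O(report_ballot) holds, K gives O(grant_access).
The contrapositive of premise 5 (O(sign_license → not grant_access)) is O(grant_access → not sign_license), and O(grant_access) is already established, so O(not sign_license).
Premise 3 is O(not mute_channel → sign_license); contrapositively O(not sign_license → mute_channel). Since O(not sign_license) holds, K gives O(mute_channel).
Premises 1, 2, 6 do not contribute to this derivation.
Thus O(mute_channel), which is F(not mute_channel): not mute_channel is forbidden.

Forbidden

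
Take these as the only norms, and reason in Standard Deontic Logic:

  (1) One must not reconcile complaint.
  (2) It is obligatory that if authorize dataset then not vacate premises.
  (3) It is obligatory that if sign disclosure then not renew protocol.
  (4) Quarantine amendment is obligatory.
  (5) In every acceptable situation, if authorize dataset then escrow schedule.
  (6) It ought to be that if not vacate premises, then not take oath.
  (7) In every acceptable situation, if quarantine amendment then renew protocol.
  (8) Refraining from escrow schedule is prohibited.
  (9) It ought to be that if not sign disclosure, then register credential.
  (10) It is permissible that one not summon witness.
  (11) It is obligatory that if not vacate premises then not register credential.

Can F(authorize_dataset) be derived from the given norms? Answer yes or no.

Yes

From premise 4 we have O(quarantine_amendment).
With premise 7, O(quarantine_amendment → renew_protocol), the K-axiom yields O(renew_protocol).
The contrapositive of premise 3 (O(sign_disclosure → ¬renew_protocol)) is O(renew_protocol → ¬sign_disclosure), and O(renew_protocol) is already established, so O(¬sign_disclosure).
From O(¬sign_disclosure) and premise 9, O(¬sign_disclosure → register_credential), we obtain O(register_credential).
Premise 11 is O(¬vacate_premises → ¬register_credential); contrapositively O(register_credential → vacate_premises). Since O(register_credential) holds, K gives O(vacate_premises).
Premise 2 is O(authorize_dataset → ¬vacate_premises); contrapositively O(vacate_premises → ¬authorize_dataset). Since O(vacate_premises) holds, K gives O(¬authorize_dataset).
Premises 1, 5, 6, 8, 10 do not contribute to this derivation.
So O(¬authorize_dataset) holds, i.e. F(authorize_dataset). The claim follows.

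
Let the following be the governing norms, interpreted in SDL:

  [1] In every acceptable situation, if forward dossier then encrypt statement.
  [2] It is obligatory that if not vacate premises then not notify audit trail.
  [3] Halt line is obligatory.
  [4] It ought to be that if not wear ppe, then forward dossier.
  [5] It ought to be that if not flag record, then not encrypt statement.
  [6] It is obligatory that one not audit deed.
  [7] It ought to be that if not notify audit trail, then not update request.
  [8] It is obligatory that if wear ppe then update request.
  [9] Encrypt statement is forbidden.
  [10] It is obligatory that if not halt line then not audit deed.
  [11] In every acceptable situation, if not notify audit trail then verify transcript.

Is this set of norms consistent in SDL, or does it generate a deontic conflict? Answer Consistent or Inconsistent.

Premise 10 is O(¬halt_line → ¬audit_deed); even if O(¬audit_deed) held, inferring O(¬halt_line) would be affirming the consequent — invalid.
So O(¬halt_line) is not derivable, and the apparent clash with O(halt_line) does not arise.
A world satisfying every obligation exists (e.g. audit_deed=false, encrypt_statement=false, flag_record=false, forward_dossier=false, halt_line=true, notify_audit_trail=true, update_request=true, vacate_premises=true, verify_transcript=false, wear_ppe=true); no atom is both obligatory and forbidden, so the set is consistent.

Consistent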